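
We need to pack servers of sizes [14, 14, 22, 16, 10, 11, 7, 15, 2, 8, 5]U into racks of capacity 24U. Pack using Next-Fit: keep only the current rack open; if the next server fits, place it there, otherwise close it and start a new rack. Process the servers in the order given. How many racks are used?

rack 1: place 14U, 10U left
rack 2: place 14U, 10U left
rack 3: place 22U, 2U left
rack 4: place 16U, 8U left
rack 5: place 10U, 14U left
rack 5: place 11U, 3U left
rack 6: place 7U, 17U left
rack 6: place 15U, 2U left
rack 6: place 2U, 0U left
rack 7: place 8U, 16U left
rack 7: place 5U, 11U left
Final racks: [14] [14] [22] [16] [10,11] [7,15,2] [8,5].

7 racks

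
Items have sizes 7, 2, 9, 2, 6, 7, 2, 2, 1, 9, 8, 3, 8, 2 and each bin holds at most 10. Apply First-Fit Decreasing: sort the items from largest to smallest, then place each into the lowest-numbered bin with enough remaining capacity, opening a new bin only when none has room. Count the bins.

Sorted descending: 9, 9, 8, 8, 7, 7, 6, 3, 2, 2, 2, 2, 2, 1.
bin 1: place 9, 1 left
bin 2: place 9, 1 left
bin 3: place 8, 2 left
bin 4: place 8, 2 left
bin 5: place 7, 3 left
bin 6: place 7, 3 left
bin 7: place 6, 4 left
bin 5: place 3, 0 left
bin 3: place 2, 0 left
bin 4: place 2, 0 left
bin 6: place 2, 1 left
bin 7: place 2, 2 left
bin 7: place 2, 0 left
bin 1: place 1, 0 left

7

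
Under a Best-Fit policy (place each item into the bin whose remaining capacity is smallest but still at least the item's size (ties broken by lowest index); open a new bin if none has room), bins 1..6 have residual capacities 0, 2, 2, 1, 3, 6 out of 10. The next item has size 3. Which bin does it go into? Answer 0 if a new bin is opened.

Bins with room: bin 5 (3), bin 6 (6).
Tightest fit is bin 5 with 3 free.

5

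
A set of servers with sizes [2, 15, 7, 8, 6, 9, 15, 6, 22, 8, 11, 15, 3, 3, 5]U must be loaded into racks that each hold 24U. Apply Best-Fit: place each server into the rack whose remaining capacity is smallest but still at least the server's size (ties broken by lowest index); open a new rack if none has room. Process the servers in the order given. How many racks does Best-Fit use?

6 racks

rack 1: place 2U, 22U left
rack 1: place 15U, 7U left
rack 1: place 7U, 0U left
rack 2: place 8U, 16U left
rack 2: place 6U, 10U left
rack 2: place 9U, 1U left
rack 3: place 15U, 9U left
rack 3: place 6U, 3U left
rack 4: place 22U, 2U left
rack 5: place 8U, 16U left
rack 5: place 11U, 5U left
rack 6: place 15U, 9U left
rack 3: place 3U, 0U left
rack 5: place 3U, 2U left
rack 6: place 5U, 4U left
Final racks: [2,15,7] [8,6,9] [15,6,3] [22] [8,11,3] [15,5].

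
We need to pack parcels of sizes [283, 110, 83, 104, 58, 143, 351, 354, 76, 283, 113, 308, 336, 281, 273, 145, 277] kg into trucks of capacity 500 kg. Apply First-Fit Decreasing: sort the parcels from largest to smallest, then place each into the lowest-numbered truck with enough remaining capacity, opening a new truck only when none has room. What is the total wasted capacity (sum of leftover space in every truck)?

922

Sorted descending: 354, 351, 336, 308, 283, 283, 281, 277, 273, 145, 143, 113, 110, 104, 83, 76, 58.
Put 354 kg in truck 1; 146 kg remain.
Put 351 kg in truck 2; 149 kg remain.
Put 336 kg in truck 3; 164 kg remain.
Put 308 kg in truck 4; 192 kg remain.
Put 283 kg in truck 5; 217 kg remain.
Put 283 kg in truck 6; 217 kg remain.
Put 281 kg in truck 7; 219 kg remain.
Put 277 kg in truck 8; 223 kg remain.
Put 273 kg in truck 9; 227 kg remain.
Put 145 kg in truck 1; 1 kg remain.
Put 143 kg in truck 2; 6 kg remain.
Put 113 kg in truck 3; 51 kg remain.
Put 110 kg in truck 4; 82 kg remain.
Put 104 kg in truck 5; 113 kg remain.
Put 83 kg in truck 5; 30 kg remain.
Put 76 kg in truck 4; 6 kg remain.
Put 58 kg in truck 6; 159 kg remain.
9 trucks × 500 kg = 4500 kg; used 3578 kg; unused 922 kg.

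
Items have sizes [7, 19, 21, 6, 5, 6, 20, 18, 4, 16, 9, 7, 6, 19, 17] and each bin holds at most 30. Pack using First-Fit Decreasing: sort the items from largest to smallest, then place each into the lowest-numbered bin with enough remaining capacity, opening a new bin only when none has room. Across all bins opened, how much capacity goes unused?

30

Sorted descending: 21, 20, 19, 19, 18, 17, 16, 9, 7, 7, 6, 6, 6, 5, 4.
Put 21 in bin 1; 9 remain.
Put 20 in bin 2; 10 remain.
Put 19 in bin 3; 11 remain.
Put 19 in bin 4; 11 remain.
Put 18 in bin 5; 12 remain.
Put 17 in bin 6; 13 remain.
Put 16 in bin 7; 14 remain.
Put 9 in bin 1; 0 remain.
Put 7 in bin 2; 3 remain.
Put 7 in bin 3; 4 remain.
Put 6 in bin 4; 5 remain.
Put 6 in bin 5; 6 remain.
Put 6 in bin 5; 0 remain.
Put 5 in bin 4; 0 remain.
Put 4 in bin 3; 0 remain.
7 bins × 30 = 210; used 180; unused 30.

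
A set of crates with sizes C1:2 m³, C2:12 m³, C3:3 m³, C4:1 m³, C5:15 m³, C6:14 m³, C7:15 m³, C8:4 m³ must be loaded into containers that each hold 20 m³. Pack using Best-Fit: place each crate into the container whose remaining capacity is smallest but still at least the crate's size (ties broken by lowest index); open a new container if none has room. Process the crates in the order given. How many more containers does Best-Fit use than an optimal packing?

0

Best-Fit: [2,12,3,1] [15,4] [14] [15] → 4 containers.
Total size 66 m³; any packing needs at least ⌈66/20⌉ = 4 containers.
So 4 is already optimal.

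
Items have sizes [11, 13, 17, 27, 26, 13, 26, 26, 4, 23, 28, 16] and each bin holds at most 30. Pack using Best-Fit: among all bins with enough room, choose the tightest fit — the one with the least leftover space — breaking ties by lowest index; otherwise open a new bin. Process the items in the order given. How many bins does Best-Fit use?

bin 1: place 11, 19 left
bin 1: place 13, 6 left
bin 2: place 17, 13 left
bin 3: place 27, 3 left
bin 4: place 26, 4 left
bin 2: place 13, 0 left
bin 5: place 26, 4 left
bin 6: place 26, 4 left
bin 4: place 4, 0 left
bin 7: place 23, 7 left
bin 8: place 28, 2 left
bin 9: place 16, 14 left
Final bins: [11,13] [17,13] [27] [26,4] [26] [26] [23] [28] [16].

9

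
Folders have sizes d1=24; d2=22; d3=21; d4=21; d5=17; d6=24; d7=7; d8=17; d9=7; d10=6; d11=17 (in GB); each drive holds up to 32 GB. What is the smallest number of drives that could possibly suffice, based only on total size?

Total size = 24 + 22 + 21 + 21 + 17 + 24 + 7 + 17 + 7 + 6 + 17 = 183 GB.
⌈183 / 32⌉ = 6.

6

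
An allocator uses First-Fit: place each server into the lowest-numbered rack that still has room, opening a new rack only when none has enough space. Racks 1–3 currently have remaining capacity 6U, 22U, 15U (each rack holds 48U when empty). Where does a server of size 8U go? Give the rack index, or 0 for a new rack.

2

Racks with room: rack 2 (22U), rack 3 (15U).
The first with room is rack 2.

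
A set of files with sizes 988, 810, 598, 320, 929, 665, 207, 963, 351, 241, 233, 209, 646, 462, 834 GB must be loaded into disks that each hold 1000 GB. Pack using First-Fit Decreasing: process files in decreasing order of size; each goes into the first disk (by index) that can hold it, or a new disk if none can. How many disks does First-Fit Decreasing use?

Sorted descending: 988, 963, 929, 834, 810, 665, 646, 598, 462, 351, 320, 241, 233, 209, 207.
disk 1: place 988 GB, 12 GB left
disk 2: place 963 GB, 37 GB left
disk 3: place 929 GB, 71 GB left
disk 4: place 834 GB, 166 GB left
disk 5: place 810 GB, 190 GB left
disk 6: place 665 GB, 335 GB left
disk 7: place 646 GB, 354 GB left
disk 8: place 598 GB, 402 GB left
disk 9: place 462 GB, 538 GB left
disk 7: place 351 GB, 3 GB left
disk 6: place 320 GB, 15 GB left
disk 8: place 241 GB, 161 GB left
disk 9: place 233 GB, 305 GB left
disk 9: place 209 GB, 96 GB left
disk 10: place 207 GB, 793 GB left

10 disks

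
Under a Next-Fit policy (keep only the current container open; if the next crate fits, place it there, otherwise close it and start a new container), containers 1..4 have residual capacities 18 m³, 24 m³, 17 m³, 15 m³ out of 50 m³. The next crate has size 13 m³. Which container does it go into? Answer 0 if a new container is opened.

4

Next-Fit only looks at container 4, which has 15 m³ free.
13 m³ fits there.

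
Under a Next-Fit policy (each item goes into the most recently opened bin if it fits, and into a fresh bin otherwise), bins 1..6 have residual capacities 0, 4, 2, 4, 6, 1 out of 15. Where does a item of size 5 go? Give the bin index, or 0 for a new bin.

Next-Fit only looks at bin 6, which has 1 free.
5 does not fit, so a new bin is opened.

0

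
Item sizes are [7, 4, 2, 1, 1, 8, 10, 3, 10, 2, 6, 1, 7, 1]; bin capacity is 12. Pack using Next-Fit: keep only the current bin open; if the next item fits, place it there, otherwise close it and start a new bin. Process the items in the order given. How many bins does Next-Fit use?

7

Put 7 in bin 1; 5 remain.
Put 4 in bin 1; 1 remain.
Put 2 in bin 2; 10 remain.
Put 1 in bin 2; 9 remain.
Put 1 in bin 2; 8 remain.
Put 8 in bin 2; 0 remain.
Put 10 in bin 3; 2 remain.
Put 3 in bin 4; 9 remain.
Put 10 in bin 5; 2 remain.
Put 2 in bin 5; 0 remain.
Put 6 in bin 6; 6 remain.
Put 1 in bin 6; 5 remain.
Put 7 in bin 7; 5 remain.
Put 1 in bin 7; 4 remain.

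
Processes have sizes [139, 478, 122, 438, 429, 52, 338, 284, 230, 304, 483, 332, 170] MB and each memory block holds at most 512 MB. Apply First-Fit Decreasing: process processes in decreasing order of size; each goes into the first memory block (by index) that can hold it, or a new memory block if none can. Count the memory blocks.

Sorted descending: 483, 478, 438, 429, 338, 332, 304, 284, 230, 170, 139, 122, 52.
483 MB → memory block 1 (remaining 29 MB)
478 MB → memory block 2 (remaining 34 MB)
438 MB → memory block 3 (remaining 74 MB)
429 MB → memory block 4 (remaining 83 MB)
338 MB → memory block 5 (remaining 174 MB)
332 MB → memory block 6 (remaining 180 MB)
304 MB → memory block 7 (remaining 208 MB)
284 MB → memory block 8 (remaining 228 MB)
230 MB → memory block 9 (remaining 282 MB)
170 MB → memory block 5 (remaining 4 MB)
139 MB → memory block 6 (remaining 41 MB)
122 MB → memory block 7 (remaining 86 MB)
52 MB → memory block 3 (remaining 22 MB)
Final memory blocks: [483] [478] [438,52] [429] [338,170] [332,139] [304,122] [284] [230].

9 memory blocks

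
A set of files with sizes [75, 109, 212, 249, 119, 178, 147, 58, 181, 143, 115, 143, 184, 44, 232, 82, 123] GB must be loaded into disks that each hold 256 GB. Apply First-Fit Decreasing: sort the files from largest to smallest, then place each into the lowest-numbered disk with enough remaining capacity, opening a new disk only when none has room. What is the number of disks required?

Sorted descending: 249, 232, 212, 184, 181, 178, 147, 143, 143, 123, 119, 115, 109, 82, 75, 58, 44.
disk 1: place 249 GB, 7 GB left
disk 2: place 232 GB, 24 GB left
disk 3: place 212 GB, 44 GB left
disk 4: place 184 GB, 72 GB left
disk 5: place 181 GB, 75 GB left
disk 6: place 178 GB, 78 GB left
disk 7: place 147 GB, 109 GB left
disk 8: place 143 GB, 113 GB left
disk 9: place 143 GB, 113 GB left
disk 10: place 123 GB, 133 GB left
disk 10: place 119 GB, 14 GB left
disk 11: place 115 GB, 141 GB left
disk 7: place 109 GB, 0 GB left
disk 8: place 82 GB, 31 GB left
disk 5: place 75 GB, 0 GB left
disk 4: place 58 GB, 14 GB left
disk 3: place 44 GB, 0 GB left

11 disks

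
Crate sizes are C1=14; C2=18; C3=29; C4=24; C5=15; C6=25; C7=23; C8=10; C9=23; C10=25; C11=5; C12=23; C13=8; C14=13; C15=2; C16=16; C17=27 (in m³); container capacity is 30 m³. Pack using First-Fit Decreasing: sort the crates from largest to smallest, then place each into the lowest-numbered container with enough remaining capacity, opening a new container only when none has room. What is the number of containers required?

12

Sorted descending: 29, 27, 25, 25, 24, 23, 23, 23, 18, 16, 15, 14, 13, 10, 8, 5, 2.
29 m³ → container 1 (remaining 1 m³)
27 m³ → container 2 (remaining 3 m³)
25 m³ → container 3 (remaining 5 m³)
25 m³ → container 4 (remaining 5 m³)
24 m³ → container 5 (remaining 6 m³)
23 m³ → container 6 (remaining 7 m³)
23 m³ → container 7 (remaining 7 m³)
23 m³ → container 8 (remaining 7 m³)
18 m³ → container 9 (remaining 12 m³)
16 m³ → container 10 (remaining 14 m³)
15 m³ → container 11 (remaining 15 m³)
14 m³ → container 10 (remaining 0 m³)
13 m³ → container 11 (remaining 2 m³)
10 m³ → container 9 (remaining 2 m³)
8 m³ → container 12 (remaining 22 m³)
5 m³ → container 3 (remaining 0 m³)
2 m³ → container 2 (remaining 1 m³)
Final containers: [29] [27,2] [25,5] [25] [24] [23] [23] [23] [18,10] [16,14] [15,13] [8].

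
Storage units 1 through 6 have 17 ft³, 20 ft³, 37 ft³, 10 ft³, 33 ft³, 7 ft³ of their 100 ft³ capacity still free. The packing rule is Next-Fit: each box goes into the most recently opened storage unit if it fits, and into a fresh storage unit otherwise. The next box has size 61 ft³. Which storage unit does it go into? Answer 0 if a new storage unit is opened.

0

Next-Fit only looks at storage unit 6, which has 7 ft³ free.
61 ft³ does not fit, so a new storage unit is opened.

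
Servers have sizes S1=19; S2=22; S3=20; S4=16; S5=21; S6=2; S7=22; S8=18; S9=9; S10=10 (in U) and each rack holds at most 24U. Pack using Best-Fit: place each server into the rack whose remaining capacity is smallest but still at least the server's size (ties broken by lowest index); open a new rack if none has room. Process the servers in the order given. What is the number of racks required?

Put S1 (19U) in rack 1; 5U remain.
Put S2 (22U) in rack 2; 2U remain.
Put S3 (20U) in rack 3; 4U remain.
Put S4 (16U) in rack 4; 8U remain.
Put S5 (21U) in rack 5; 3U remain.
Put S6 (2U) in rack 2; 0U remain.
Put S7 (22U) in rack 6; 2U remain.
Put S8 (18U) in rack 7; 6U remain.
Put S9 (9U) in rack 8; 15U remain.
Put S10 (10U) in rack 8; 5U remain.
Final racks: [19] [22,2] [20] [16] [21] [22] [18] [9,10].

8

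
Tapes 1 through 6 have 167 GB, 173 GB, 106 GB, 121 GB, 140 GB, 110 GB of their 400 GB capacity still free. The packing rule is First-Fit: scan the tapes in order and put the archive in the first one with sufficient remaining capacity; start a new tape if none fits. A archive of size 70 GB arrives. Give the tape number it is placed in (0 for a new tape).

1

Tapes with room: tape 1 (167 GB), tape 2 (173 GB), tape 3 (106 GB), tape 4 (121 GB), tape 5 (140 GB), tape 6 (110 GB).
The first with room is tape 1.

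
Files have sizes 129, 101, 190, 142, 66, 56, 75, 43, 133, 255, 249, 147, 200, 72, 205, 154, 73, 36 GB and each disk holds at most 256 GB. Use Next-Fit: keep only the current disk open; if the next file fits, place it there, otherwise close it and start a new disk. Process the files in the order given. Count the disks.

13

disk 1: place 129 GB, 127 GB left
disk 1: place 101 GB, 26 GB left
disk 2: place 190 GB, 66 GB left
disk 3: place 142 GB, 114 GB left
disk 3: place 66 GB, 48 GB left
disk 4: place 56 GB, 200 GB left
disk 4: place 75 GB, 125 GB left
disk 4: place 43 GB, 82 GB left
disk 5: place 133 GB, 123 GB left
disk 6: place 255 GB, 1 GB left
disk 7: place 249 GB, 7 GB left
disk 8: place 147 GB, 109 GB left
disk 9: place 200 GB, 56 GB left
disk 10: place 72 GB, 184 GB left
disk 11: place 205 GB, 51 GB left
disk 12: place 154 GB, 102 GB left
disk 12: place 73 GB, 29 GB left
disk 13: place 36 GB, 220 GB left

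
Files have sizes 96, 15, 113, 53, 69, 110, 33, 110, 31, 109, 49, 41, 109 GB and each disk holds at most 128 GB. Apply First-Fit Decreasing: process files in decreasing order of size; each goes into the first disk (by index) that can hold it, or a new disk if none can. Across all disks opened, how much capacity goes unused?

86

Sorted descending: 113, 110, 110, 109, 109, 96, 69, 53, 49, 41, 33, 31, 15.
Put 113 GB in disk 1; 15 GB remain.
Put 110 GB in disk 2; 18 GB remain.
Put 110 GB in disk 3; 18 GB remain.
Put 109 GB in disk 4; 19 GB remain.
Put 109 GB in disk 5; 19 GB remain.
Put 96 GB in disk 6; 32 GB remain.
Put 69 GB in disk 7; 59 GB remain.
Put 53 GB in disk 7; 6 GB remain.
Put 49 GB in disk 8; 79 GB remain.
Put 41 GB in disk 8; 38 GB remain.
Put 33 GB in disk 8; 5 GB remain.
Put 31 GB in disk 6; 1 GB remain.
Put 15 GB in disk 1; 0 GB remain.
8 disks × 128 GB = 1024 GB; used 938 GB; unused 86 GB.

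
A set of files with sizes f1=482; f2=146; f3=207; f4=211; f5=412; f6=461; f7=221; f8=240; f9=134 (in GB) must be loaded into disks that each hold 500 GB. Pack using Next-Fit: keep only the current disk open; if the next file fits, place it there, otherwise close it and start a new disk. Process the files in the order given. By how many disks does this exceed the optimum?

1

Next-Fit: [482] [146,207] [211] [412] [461] [221,240] [134] → 7 disks.
Total size 2514 GB; any packing needs at least ⌈2514/500⌉ = 6 disks.
An optimal packing achieves that bound: [482] [461] [412] [240,221] [211,207] [146,134] → 6 disks.
Excess: 7 − 6 = 1.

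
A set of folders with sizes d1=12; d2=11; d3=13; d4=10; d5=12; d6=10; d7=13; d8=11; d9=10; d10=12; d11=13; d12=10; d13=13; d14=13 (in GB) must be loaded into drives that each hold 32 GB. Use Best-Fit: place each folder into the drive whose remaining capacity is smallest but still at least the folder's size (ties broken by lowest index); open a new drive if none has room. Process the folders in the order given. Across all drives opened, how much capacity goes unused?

d1 (12 GB) → drive 1 (remaining 20 GB)
d2 (11 GB) → drive 1 (remaining 9 GB)
d3 (13 GB) → drive 2 (remaining 19 GB)
d4 (10 GB) → drive 2 (remaining 9 GB)
d5 (12 GB) → drive 3 (remaining 20 GB)
d6 (10 GB) → drive 3 (remaining 10 GB)
d7 (13 GB) → drive 4 (remaining 19 GB)
d8 (11 GB) → drive 4 (remaining 8 GB)
d9 (10 GB) → drive 3 (remaining 0 GB)
d10 (12 GB) → drive 5 (remaining 20 GB)
d11 (13 GB) → drive 5 (remaining 7 GB)
d12 (10 GB) → drive 6 (remaining 22 GB)
d13 (13 GB) → drive 6 (remaining 9 GB)
d14 (13 GB) → drive 7 (remaining 19 GB)
7 drives × 32 GB = 224 GB; used 163 GB; unused 61 GB.

61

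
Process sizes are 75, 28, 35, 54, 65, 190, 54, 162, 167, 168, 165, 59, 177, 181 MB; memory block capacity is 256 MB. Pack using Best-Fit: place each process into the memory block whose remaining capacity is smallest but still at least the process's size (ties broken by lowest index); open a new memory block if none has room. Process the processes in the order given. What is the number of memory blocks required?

Put 75 MB in memory block 1; 181 MB remain.
Put 28 MB in memory block 1; 153 MB remain.
Put 35 MB in memory block 1; 118 MB remain.
Put 54 MB in memory block 1; 64 MB remain.
Put 65 MB in memory block 2; 191 MB remain.
Put 190 MB in memory block 2; 1 MB remain.
Put 54 MB in memory block 1; 10 MB remain.
Put 162 MB in memory block 3; 94 MB remain.
Put 167 MB in memory block 4; 89 MB remain.
Put 168 MB in memory block 5; 88 MB remain.
Put 165 MB in memory block 6; 91 MB remain.
Put 59 MB in memory block 5; 29 MB remain.
Put 177 MB in memory block 7; 79 MB remain.
Put 181 MB in memory block 8; 75 MB remain.
Final memory blocks: [75,28,35,54,54] [65,190] [162] [167] [168,59] [165] [177] [181].

8 memory blocks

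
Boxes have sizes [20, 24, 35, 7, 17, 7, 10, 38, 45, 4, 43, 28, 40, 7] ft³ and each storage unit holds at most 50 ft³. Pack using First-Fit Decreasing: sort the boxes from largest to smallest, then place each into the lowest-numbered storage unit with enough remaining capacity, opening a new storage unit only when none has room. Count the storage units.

Sorted descending: 45, 43, 40, 38, 35, 28, 24, 20, 17, 10, 7, 7, 7, 4.
Put 45 ft³ in storage unit 1; 5 ft³ remain.
Put 43 ft³ in storage unit 2; 7 ft³ remain.
Put 40 ft³ in storage unit 3; 10 ft³ remain.
Put 38 ft³ in storage unit 4; 12 ft³ remain.
Put 35 ft³ in storage unit 5; 15 ft³ remain.
Put 28 ft³ in storage unit 6; 22 ft³ remain.
Put 24 ft³ in storage unit 7; 26 ft³ remain.
Put 20 ft³ in storage unit 6; 2 ft³ remain.
Put 17 ft³ in storage unit 7; 9 ft³ remain.
Put 10 ft³ in storage unit 3; 0 ft³ remain.
Put 7 ft³ in storage unit 2; 0 ft³ remain.
Put 7 ft³ in storage unit 4; 5 ft³ remain.
Put 7 ft³ in storage unit 5; 8 ft³ remain.
Put 4 ft³ in storage unit 1; 1 ft³ remain.

7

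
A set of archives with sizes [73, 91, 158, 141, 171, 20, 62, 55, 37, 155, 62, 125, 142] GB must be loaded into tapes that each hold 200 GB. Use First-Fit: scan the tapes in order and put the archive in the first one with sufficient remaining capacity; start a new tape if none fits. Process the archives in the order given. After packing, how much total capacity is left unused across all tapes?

Put 73 GB in tape 1; 127 GB remain.
Put 91 GB in tape 1; 36 GB remain.
Put 158 GB in tape 2; 42 GB remain.
Put 141 GB in tape 3; 59 GB remain.
Put 171 GB in tape 4; 29 GB remain.
Put 20 GB in tape 1; 16 GB remain.
Put 62 GB in tape 5; 138 GB remain.
Put 55 GB in tape 3; 4 GB remain.
Put 37 GB in tape 2; 5 GB remain.
Put 155 GB in tape 6; 45 GB remain.
Put 62 GB in tape 5; 76 GB remain.
Put 125 GB in tape 7; 75 GB remain.
Put 142 GB in tape 8; 58 GB remain.
8 tapes × 200 GB = 1600 GB; used 1292 GB; unused 308 GB.

308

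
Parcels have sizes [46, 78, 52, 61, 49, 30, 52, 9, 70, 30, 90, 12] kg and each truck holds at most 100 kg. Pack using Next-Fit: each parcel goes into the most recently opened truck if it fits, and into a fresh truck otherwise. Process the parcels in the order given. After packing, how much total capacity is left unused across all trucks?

Put 46 kg in truck 1; 54 kg remain.
Put 78 kg in truck 2; 22 kg remain.
Put 52 kg in truck 3; 48 kg remain.
Put 61 kg in truck 4; 39 kg remain.
Put 49 kg in truck 5; 51 kg remain.
Put 30 kg in truck 5; 21 kg remain.
Put 52 kg in truck 6; 48 kg remain.
Put 9 kg in truck 6; 39 kg remain.
Put 70 kg in truck 7; 30 kg remain.
Put 30 kg in truck 7; 0 kg remain.
Put 90 kg in truck 8; 10 kg remain.
Put 12 kg in truck 9; 88 kg remain.
9 trucks × 100 kg = 900 kg; used 579 kg; unused 321 kg.

321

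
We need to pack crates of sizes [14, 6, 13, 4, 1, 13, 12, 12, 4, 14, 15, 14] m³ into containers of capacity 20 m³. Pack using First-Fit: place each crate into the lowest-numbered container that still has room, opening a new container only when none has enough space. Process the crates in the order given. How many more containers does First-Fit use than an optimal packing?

0

First-Fit: [14,6] [13,4,1] [13,4] [12] [12] [14] [15] [14] → 8 containers.
8 crates exceed 10 m³ (half the capacity), and no two of those can share a container, so at least 8 containers are needed.
So 8 is already optimal.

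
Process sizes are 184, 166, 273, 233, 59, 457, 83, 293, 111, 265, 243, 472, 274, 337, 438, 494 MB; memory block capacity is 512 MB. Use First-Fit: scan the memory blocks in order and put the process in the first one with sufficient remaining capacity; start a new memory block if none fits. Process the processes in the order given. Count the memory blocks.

Put 184 MB in memory block 1; 328 MB remain.
Put 166 MB in memory block 1; 162 MB remain.
Put 273 MB in memory block 2; 239 MB remain.
Put 233 MB in memory block 2; 6 MB remain.
Put 59 MB in memory block 1; 103 MB remain.
Put 457 MB in memory block 3; 55 MB remain.
Put 83 MB in memory block 1; 20 MB remain.
Put 293 MB in memory block 4; 219 MB remain.
Put 111 MB in memory block 4; 108 MB remain.
Put 265 MB in memory block 5; 247 MB remain.
Put 243 MB in memory block 5; 4 MB remain.
Put 472 MB in memory block 6; 40 MB remain.
Put 274 MB in memory block 7; 238 MB remain.
Put 337 MB in memory block 8; 175 MB remain.
Put 438 MB in memory block 9; 74 MB remain.
Put 494 MB in memory block 10; 18 MB remain.

10 memory blocks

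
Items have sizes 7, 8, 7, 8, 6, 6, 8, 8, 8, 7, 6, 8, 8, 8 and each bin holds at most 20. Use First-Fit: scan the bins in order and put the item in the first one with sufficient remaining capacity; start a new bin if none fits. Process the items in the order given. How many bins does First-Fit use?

7 bins

bin 1: place 7, 13 left
bin 1: place 8, 5 left
bin 2: place 7, 13 left
bin 2: place 8, 5 left
bin 3: place 6, 14 left
bin 3: place 6, 8 left
bin 3: place 8, 0 left
bin 4: place 8, 12 left
bin 4: place 8, 4 left
bin 5: place 7, 13 left
bin 5: place 6, 7 left
bin 6: place 8, 12 left
bin 6: place 8, 4 left
bin 7: place 8, 12 left
Final bins: [7,8] [7,8] [6,6,8] [8,8] [7,6] [8,8] [8].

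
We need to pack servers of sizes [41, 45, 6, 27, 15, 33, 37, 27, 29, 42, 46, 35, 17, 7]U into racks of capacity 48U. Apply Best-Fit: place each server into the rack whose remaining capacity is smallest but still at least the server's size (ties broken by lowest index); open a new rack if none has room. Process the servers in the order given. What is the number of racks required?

Put 41U in rack 1; 7U remain.
Put 45U in rack 2; 3U remain.
Put 6U in rack 1; 1U remain.
Put 27U in rack 3; 21U remain.
Put 15U in rack 3; 6U remain.
Put 33U in rack 4; 15U remain.
Put 37U in rack 5; 11U remain.
Put 27U in rack 6; 21U remain.
Put 29U in rack 7; 19U remain.
Put 42U in rack 8; 6U remain.
Put 46U in rack 9; 2U remain.
Put 35U in rack 10; 13U remain.
Put 17U in rack 7; 2U remain.
Put 7U in rack 5; 4U remain.
Final racks: [41,6] [45] [27,15] [33] [37,7] [27] [29,17] [42] [46] [35].

10 racks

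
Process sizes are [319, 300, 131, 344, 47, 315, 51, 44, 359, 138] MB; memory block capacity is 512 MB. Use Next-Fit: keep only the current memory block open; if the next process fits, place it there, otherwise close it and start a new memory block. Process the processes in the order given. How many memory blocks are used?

319 MB → memory block 1 (remaining 193 MB)
300 MB → memory block 2 (remaining 212 MB)
131 MB → memory block 2 (remaining 81 MB)
344 MB → memory block 3 (remaining 168 MB)
47 MB → memory block 3 (remaining 121 MB)
315 MB → memory block 4 (remaining 197 MB)
51 MB → memory block 4 (remaining 146 MB)
44 MB → memory block 4 (remaining 102 MB)
359 MB → memory block 5 (remaining 153 MB)
138 MB → memory block 5 (remaining 15 MB)
Final memory blocks: [319] [300,131] [344,47] [315,51,44] [359,138].

5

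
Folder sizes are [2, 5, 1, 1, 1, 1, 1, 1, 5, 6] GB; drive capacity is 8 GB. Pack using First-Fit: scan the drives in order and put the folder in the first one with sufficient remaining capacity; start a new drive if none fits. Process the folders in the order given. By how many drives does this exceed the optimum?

1

First-Fit: [2,5,1] [1,1,1,1,1] [5] [6] → 4 drives.
Total size 24 GB; any packing needs at least ⌈24/8⌉ = 3 drives.
An optimal packing achieves that bound: [6,2] [5,1,1,1] [5,1,1,1] → 3 drives.
Excess: 4 − 3 = 1.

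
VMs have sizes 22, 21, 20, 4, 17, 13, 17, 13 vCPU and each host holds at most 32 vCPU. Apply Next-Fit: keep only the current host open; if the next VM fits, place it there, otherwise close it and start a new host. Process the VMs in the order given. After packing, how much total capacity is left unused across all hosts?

host 1: place 22 vCPU, 10 vCPU left
host 2: place 21 vCPU, 11 vCPU left
host 3: place 20 vCPU, 12 vCPU left
host 3: place 4 vCPU, 8 vCPU left
host 4: place 17 vCPU, 15 vCPU left
host 4: place 13 vCPU, 2 vCPU left
host 5: place 17 vCPU, 15 vCPU left
host 5: place 13 vCPU, 2 vCPU left
5 hosts × 32 vCPU = 160 vCPU; used 127 vCPU; unused 33 vCPU.

33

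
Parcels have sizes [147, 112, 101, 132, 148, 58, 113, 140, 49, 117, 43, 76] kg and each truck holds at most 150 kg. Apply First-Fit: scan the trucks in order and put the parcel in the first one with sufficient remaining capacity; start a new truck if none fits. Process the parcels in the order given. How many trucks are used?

10

147 kg → truck 1 (remaining 3 kg)
112 kg → truck 2 (remaining 38 kg)
101 kg → truck 3 (remaining 49 kg)
132 kg → truck 4 (remaining 18 kg)
148 kg → truck 5 (remaining 2 kg)
58 kg → truck 6 (remaining 92 kg)
113 kg → truck 7 (remaining 37 kg)
140 kg → truck 8 (remaining 10 kg)
49 kg → truck 3 (remaining 0 kg)
117 kg → truck 9 (remaining 33 kg)
43 kg → truck 6 (remaining 49 kg)
76 kg → truck 10 (remaining 74 kg)
Final trucks: [147] [112] [101,49] [132] [148] [58,43] [113] [140] [117] [76].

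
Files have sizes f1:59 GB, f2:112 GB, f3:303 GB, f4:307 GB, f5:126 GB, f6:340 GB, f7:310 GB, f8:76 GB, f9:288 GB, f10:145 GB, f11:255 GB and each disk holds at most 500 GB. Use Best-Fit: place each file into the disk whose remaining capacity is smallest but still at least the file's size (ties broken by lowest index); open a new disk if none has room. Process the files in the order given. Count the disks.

6

disk 1: place f1 (59 GB), 441 GB left
disk 1: place f2 (112 GB), 329 GB left
disk 1: place f3 (303 GB), 26 GB left
disk 2: place f4 (307 GB), 193 GB left
disk 2: place f5 (126 GB), 67 GB left
disk 3: place f6 (340 GB), 160 GB left
disk 4: place f7 (310 GB), 190 GB left
disk 3: place f8 (76 GB), 84 GB left
disk 5: place f9 (288 GB), 212 GB left
disk 4: place f10 (145 GB), 45 GB left
disk 6: place f11 (255 GB), 245 GB left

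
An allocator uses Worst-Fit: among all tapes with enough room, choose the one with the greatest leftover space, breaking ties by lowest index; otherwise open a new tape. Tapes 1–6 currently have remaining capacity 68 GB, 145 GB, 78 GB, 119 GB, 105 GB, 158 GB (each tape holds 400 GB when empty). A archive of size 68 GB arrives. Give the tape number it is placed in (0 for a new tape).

6

Tapes with room: tape 1 (68 GB), tape 2 (145 GB), tape 3 (78 GB), tape 4 (119 GB), tape 5 (105 GB), tape 6 (158 GB).
Most room is tape 6 with 158 GB free.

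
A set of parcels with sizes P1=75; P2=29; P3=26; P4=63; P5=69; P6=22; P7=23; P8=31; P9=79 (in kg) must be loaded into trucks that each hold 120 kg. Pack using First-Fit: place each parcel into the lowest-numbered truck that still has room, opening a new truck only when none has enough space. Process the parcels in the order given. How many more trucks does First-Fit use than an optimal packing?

0

First-Fit: [75,29] [26,63,22] [69,23] [31,79] → 4 trucks.
Total size 417 kg; any packing needs at least ⌈417/120⌉ = 4 trucks.
So 4 is already optimal.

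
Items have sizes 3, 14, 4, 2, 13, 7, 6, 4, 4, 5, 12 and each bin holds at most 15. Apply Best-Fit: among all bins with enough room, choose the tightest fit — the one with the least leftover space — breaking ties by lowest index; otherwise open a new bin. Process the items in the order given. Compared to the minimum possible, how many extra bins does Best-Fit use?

1

Best-Fit: [3,4,2,6] [14] [13] [7,4,4] [5] [12] → 6 bins.
Total size 74; any packing needs at least ⌈74/15⌉ = 5 bins.
An optimal packing achieves that bound: [14] [13,2] [12,3] [7,4,4] [6,5,4] → 5 bins.
Excess: 6 − 5 = 1.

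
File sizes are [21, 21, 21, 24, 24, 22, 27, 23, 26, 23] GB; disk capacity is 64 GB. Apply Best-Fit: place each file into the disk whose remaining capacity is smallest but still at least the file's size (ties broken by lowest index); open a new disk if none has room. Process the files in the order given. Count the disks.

5 disks

21 GB → disk 1 (remaining 43 GB)
21 GB → disk 1 (remaining 22 GB)
21 GB → disk 1 (remaining 1 GB)
24 GB → disk 2 (remaining 40 GB)
24 GB → disk 2 (remaining 16 GB)
22 GB → disk 3 (remaining 42 GB)
27 GB → disk 3 (remaining 15 GB)
23 GB → disk 4 (remaining 41 GB)
26 GB → disk 4 (remaining 15 GB)
23 GB → disk 5 (remaining 41 GB)
Final disks: [21,21,21] [24,24] [22,27] [23,26] [23].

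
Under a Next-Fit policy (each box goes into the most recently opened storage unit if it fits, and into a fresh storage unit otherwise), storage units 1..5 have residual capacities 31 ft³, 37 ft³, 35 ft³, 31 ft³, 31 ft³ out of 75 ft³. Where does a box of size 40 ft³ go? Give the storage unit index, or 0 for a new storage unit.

Next-Fit only looks at storage unit 5, which has 31 ft³ free.
40 ft³ does not fit, so a new storage unit is opened.

0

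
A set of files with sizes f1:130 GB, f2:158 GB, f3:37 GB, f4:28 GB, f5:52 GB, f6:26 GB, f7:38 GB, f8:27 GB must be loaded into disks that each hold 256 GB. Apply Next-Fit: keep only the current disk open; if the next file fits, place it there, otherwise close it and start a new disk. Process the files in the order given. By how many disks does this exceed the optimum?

1

Next-Fit: [130] [158,37,28] [52,26,38,27] → 3 disks.
Total size 496 GB; any packing needs at least ⌈496/256⌉ = 2 disks.
An optimal packing achieves that bound: [158,52,38] [130,37,28,27,26] → 2 disks.
Excess: 3 − 2 = 1.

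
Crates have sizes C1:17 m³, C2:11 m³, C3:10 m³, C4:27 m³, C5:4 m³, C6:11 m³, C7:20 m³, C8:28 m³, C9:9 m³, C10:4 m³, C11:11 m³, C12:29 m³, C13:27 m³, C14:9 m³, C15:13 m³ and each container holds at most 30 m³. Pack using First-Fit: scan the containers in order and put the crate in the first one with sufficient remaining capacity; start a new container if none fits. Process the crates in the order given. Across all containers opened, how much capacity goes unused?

40

Put C1 (17 m³) in container 1; 13 m³ remain.
Put C2 (11 m³) in container 1; 2 m³ remain.
Put C3 (10 m³) in container 2; 20 m³ remain.
Put C4 (27 m³) in container 3; 3 m³ remain.
Put C5 (4 m³) in container 2; 16 m³ remain.
Put C6 (11 m³) in container 2; 5 m³ remain.
Put C7 (20 m³) in container 4; 10 m³ remain.
Put C8 (28 m³) in container 5; 2 m³ remain.
Put C9 (9 m³) in container 4; 1 m³ remain.
Put C10 (4 m³) in container 2; 1 m³ remain.
Put C11 (11 m³) in container 6; 19 m³ remain.
Put C12 (29 m³) in container 7; 1 m³ remain.
Put C13 (27 m³) in container 8; 3 m³ remain.
Put C14 (9 m³) in container 6; 10 m³ remain.
Put C15 (13 m³) in container 9; 17 m³ remain.
9 containers × 30 m³ = 270 m³; used 230 m³; unused 40 m³.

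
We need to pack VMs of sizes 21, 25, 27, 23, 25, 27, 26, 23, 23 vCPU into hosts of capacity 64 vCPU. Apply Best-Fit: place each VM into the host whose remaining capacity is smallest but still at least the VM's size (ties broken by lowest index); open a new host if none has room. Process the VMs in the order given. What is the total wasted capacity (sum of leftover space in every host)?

100

host 1: place 21 vCPU, 43 vCPU left
host 1: place 25 vCPU, 18 vCPU left
host 2: place 27 vCPU, 37 vCPU left
host 2: place 23 vCPU, 14 vCPU left
host 3: place 25 vCPU, 39 vCPU left
host 3: place 27 vCPU, 12 vCPU left
host 4: place 26 vCPU, 38 vCPU left
host 4: place 23 vCPU, 15 vCPU left
host 5: place 23 vCPU, 41 vCPU left
5 hosts × 64 vCPU = 320 vCPU; used 220 vCPU; unused 100 vCPU.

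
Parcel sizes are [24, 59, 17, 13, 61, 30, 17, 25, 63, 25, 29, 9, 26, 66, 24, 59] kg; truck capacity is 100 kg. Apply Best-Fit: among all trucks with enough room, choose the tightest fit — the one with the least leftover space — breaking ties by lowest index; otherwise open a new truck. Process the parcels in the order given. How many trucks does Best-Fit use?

6

truck 1: place 24 kg, 76 kg left
truck 1: place 59 kg, 17 kg left
truck 1: place 17 kg, 0 kg left
truck 2: place 13 kg, 87 kg left
truck 2: place 61 kg, 26 kg left
truck 3: place 30 kg, 70 kg left
truck 2: place 17 kg, 9 kg left
truck 3: place 25 kg, 45 kg left
truck 4: place 63 kg, 37 kg left
truck 4: place 25 kg, 12 kg left
truck 3: place 29 kg, 16 kg left
truck 2: place 9 kg, 0 kg left
truck 5: place 26 kg, 74 kg left
truck 5: place 66 kg, 8 kg left
truck 6: place 24 kg, 76 kg left
truck 6: place 59 kg, 17 kg left
Final trucks: [24,59,17] [13,61,17,9] [30,25,29] [63,25] [26,66] [24,59].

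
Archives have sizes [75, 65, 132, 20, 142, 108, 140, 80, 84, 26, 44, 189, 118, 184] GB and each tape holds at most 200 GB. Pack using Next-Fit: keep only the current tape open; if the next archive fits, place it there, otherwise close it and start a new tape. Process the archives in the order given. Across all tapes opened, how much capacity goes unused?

75 GB → tape 1 (remaining 125 GB)
65 GB → tape 1 (remaining 60 GB)
132 GB → tape 2 (remaining 68 GB)
20 GB → tape 2 (remaining 48 GB)
142 GB → tape 3 (remaining 58 GB)
108 GB → tape 4 (remaining 92 GB)
140 GB → tape 5 (remaining 60 GB)
80 GB → tape 6 (remaining 120 GB)
84 GB → tape 6 (remaining 36 GB)
26 GB → tape 6 (remaining 10 GB)
44 GB → tape 7 (remaining 156 GB)
189 GB → tape 8 (remaining 11 GB)
118 GB → tape 9 (remaining 82 GB)
184 GB → tape 10 (remaining 16 GB)
10 tapes × 200 GB = 2000 GB; used 1407 GB; unused 593 GB.

593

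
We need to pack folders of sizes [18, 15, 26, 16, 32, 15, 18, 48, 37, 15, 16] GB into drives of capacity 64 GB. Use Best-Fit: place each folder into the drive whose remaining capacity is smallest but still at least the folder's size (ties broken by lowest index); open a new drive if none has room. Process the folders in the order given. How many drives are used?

5

18 GB → drive 1 (remaining 46 GB)
15 GB → drive 1 (remaining 31 GB)
26 GB → drive 1 (remaining 5 GB)
16 GB → drive 2 (remaining 48 GB)
32 GB → drive 2 (remaining 16 GB)
15 GB → drive 2 (remaining 1 GB)
18 GB → drive 3 (remaining 46 GB)
48 GB → drive 4 (remaining 16 GB)
37 GB → drive 3 (remaining 9 GB)
15 GB → drive 4 (remaining 1 GB)
16 GB → drive 5 (remaining 48 GB)
Final drives: [18,15,26] [16,32,15] [18,37] [48,15] [16].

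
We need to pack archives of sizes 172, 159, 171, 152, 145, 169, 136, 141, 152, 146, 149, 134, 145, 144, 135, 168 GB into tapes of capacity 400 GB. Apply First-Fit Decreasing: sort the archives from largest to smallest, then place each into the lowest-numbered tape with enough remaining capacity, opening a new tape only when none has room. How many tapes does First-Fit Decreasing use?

8 tapes

Sorted descending: 172, 171, 169, 168, 159, 152, 152, 149, 146, 145, 145, 144, 141, 136, 135, 134.
172 GB → tape 1 (remaining 228 GB)
171 GB → tape 1 (remaining 57 GB)
169 GB → tape 2 (remaining 231 GB)
168 GB → tape 2 (remaining 63 GB)
159 GB → tape 3 (remaining 241 GB)
152 GB → tape 3 (remaining 89 GB)
152 GB → tape 4 (remaining 248 GB)
149 GB → tape 4 (remaining 99 GB)
146 GB → tape 5 (remaining 254 GB)
145 GB → tape 5 (remaining 109 GB)
145 GB → tape 6 (remaining 255 GB)
144 GB → tape 6 (remaining 111 GB)
141 GB → tape 7 (remaining 259 GB)
136 GB → tape 7 (remaining 123 GB)
135 GB → tape 8 (remaining 265 GB)
134 GB → tape 8 (remaining 131 GB)
Final tapes: [172,171] [169,168] [159,152] [152,149] [146,145] [145,144] [141,136] [135,134].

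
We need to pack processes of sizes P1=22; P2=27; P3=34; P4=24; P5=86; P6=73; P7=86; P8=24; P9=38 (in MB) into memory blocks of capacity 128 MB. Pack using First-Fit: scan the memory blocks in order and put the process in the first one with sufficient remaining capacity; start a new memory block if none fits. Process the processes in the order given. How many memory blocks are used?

memory block 1: place P1 (22 MB), 106 MB left
memory block 1: place P2 (27 MB), 79 MB left
memory block 1: place P3 (34 MB), 45 MB left
memory block 1: place P4 (24 MB), 21 MB left
memory block 2: place P5 (86 MB), 42 MB left
memory block 3: place P6 (73 MB), 55 MB left
memory block 4: place P7 (86 MB), 42 MB left
memory block 2: place P8 (24 MB), 18 MB left
memory block 3: place P9 (38 MB), 17 MB left

4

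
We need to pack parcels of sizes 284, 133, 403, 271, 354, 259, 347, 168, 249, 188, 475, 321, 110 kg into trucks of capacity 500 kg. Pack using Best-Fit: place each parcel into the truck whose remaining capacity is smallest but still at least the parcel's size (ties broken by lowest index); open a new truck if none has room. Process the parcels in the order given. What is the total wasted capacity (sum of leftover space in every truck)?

Put 284 kg in truck 1; 216 kg remain.
Put 133 kg in truck 1; 83 kg remain.
Put 403 kg in truck 2; 97 kg remain.
Put 271 kg in truck 3; 229 kg remain.
Put 354 kg in truck 4; 146 kg remain.
Put 259 kg in truck 5; 241 kg remain.
Put 347 kg in truck 6; 153 kg remain.
Put 168 kg in truck 3; 61 kg remain.
Put 249 kg in truck 7; 251 kg remain.
Put 188 kg in truck 5; 53 kg remain.
Put 475 kg in truck 8; 25 kg remain.
Put 321 kg in truck 9; 179 kg remain.
Put 110 kg in truck 4; 36 kg remain.
9 trucks × 500 kg = 4500 kg; used 3562 kg; unused 938 kg.

938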